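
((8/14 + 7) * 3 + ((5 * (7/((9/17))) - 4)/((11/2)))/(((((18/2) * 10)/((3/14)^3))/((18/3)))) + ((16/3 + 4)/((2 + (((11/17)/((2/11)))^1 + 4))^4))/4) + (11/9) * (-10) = 15911156400375527/1515384182812500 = 10.50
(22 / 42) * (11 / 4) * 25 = 36.01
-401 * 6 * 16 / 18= -6416 / 3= -2138.67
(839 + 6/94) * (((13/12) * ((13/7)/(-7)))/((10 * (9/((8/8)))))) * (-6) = 16.08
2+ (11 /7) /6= 95 /42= 2.26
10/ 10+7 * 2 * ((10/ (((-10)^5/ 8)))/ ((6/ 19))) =3617/ 3750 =0.96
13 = 13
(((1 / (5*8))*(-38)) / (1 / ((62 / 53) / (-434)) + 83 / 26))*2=247 / 47815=0.01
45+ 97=142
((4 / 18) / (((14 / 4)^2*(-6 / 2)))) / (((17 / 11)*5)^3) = -0.00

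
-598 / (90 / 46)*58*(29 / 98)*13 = -68196.14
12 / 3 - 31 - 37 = -64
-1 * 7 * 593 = -4151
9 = 9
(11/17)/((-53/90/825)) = -816750/901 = -906.49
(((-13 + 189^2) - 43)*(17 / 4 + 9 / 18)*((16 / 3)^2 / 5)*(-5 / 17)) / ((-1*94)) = 21684320 / 7191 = 3015.48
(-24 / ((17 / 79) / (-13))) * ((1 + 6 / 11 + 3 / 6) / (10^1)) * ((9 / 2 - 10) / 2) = -27729 / 34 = -815.56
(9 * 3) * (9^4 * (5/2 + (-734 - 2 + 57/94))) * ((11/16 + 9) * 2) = -472905431055/188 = -2515454420.51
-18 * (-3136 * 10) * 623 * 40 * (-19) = -267269990400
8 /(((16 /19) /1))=19 /2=9.50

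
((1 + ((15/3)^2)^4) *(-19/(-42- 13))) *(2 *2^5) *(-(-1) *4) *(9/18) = 950002432/55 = 17272771.49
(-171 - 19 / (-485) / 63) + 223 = 1588879 / 30555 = 52.00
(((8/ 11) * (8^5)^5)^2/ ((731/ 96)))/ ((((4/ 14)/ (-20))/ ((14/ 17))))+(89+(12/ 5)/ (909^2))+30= -11834588137075074782731337291164101887690371009499424062777/ 2070752454045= -5715114867524331623316643000000000000000000000.00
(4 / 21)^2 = 16 / 441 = 0.04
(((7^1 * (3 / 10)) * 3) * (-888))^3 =-21886209834048 / 125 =-175089678672.38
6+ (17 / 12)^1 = 89 / 12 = 7.42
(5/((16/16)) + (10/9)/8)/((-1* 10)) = -37/72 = -0.51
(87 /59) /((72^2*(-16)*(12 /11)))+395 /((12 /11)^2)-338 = -6.09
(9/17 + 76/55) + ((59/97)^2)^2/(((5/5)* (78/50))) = 6453114494108/3228220231665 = 2.00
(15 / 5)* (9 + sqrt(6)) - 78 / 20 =3* sqrt(6) + 231 / 10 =30.45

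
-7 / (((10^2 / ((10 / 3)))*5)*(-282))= 7 / 42300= 0.00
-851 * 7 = -5957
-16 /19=-0.84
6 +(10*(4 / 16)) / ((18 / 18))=17 / 2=8.50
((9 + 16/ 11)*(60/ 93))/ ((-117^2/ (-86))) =197800/ 4667949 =0.04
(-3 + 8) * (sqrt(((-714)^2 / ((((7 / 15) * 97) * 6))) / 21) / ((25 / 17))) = 289 * sqrt(2910) / 485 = 32.14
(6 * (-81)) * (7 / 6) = -567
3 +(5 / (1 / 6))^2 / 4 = 228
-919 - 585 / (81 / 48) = -3797 / 3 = -1265.67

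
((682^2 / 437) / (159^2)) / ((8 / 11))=1279091 / 22095594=0.06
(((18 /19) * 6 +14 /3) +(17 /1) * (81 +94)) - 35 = 168170 /57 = 2950.35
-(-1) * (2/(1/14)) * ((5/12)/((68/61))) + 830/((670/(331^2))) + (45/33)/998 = 10183357007143/75023652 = 135735.29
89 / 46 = 1.93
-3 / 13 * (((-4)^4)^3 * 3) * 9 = -104534961.23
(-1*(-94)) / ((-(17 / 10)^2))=-9400 / 289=-32.53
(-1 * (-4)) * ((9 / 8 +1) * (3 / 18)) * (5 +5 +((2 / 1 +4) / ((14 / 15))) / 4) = 5525 / 336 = 16.44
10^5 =100000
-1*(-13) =13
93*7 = 651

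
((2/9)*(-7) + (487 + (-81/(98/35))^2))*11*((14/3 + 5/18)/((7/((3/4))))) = 2283565471/296352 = 7705.58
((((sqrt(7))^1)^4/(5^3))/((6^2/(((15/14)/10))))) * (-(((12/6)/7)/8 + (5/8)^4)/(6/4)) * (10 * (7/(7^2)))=-5399/25804800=-0.00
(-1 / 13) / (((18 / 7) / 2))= -7 / 117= -0.06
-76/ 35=-2.17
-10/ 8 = -5/ 4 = -1.25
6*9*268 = 14472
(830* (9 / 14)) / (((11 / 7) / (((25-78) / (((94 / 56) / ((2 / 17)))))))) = -11085480 / 8789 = -1261.29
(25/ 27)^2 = 625/ 729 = 0.86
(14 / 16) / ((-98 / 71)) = -71 / 112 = -0.63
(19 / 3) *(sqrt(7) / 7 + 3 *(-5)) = -92.61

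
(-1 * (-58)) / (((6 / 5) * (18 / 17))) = 2465 / 54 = 45.65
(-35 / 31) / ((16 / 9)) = -315 / 496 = -0.64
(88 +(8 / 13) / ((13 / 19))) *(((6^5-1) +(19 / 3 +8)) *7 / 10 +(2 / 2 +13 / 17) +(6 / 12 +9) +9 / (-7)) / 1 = 48830927176 / 100555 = 485614.11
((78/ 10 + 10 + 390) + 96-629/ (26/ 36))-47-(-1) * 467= 52.88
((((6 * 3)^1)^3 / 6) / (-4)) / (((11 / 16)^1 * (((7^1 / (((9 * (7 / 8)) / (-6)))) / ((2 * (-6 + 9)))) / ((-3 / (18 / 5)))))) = -3645 / 11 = -331.36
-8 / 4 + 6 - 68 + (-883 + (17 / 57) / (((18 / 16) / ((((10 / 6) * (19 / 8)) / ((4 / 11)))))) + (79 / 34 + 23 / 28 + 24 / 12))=-18101449 / 19278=-938.97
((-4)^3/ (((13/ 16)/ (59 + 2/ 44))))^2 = 442342047744/ 20449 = 21631475.76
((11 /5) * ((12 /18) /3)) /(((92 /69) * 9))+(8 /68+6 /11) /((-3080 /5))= 77102 /1943865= 0.04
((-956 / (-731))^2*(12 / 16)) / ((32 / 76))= 3255897 / 1068722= 3.05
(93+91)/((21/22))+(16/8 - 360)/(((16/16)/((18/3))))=-41060/21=-1955.24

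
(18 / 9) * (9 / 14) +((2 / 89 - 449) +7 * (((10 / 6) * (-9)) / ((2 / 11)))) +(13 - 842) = -2310323 / 1246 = -1854.19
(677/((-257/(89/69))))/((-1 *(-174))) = -0.02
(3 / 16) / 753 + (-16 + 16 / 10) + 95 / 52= -3282011 / 261040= -12.57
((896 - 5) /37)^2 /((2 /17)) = 13495977 /2738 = 4929.14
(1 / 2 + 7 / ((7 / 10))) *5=105 / 2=52.50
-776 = -776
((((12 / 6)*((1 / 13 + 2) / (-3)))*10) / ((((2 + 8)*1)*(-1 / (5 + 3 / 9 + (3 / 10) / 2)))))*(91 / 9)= 2303 / 30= 76.77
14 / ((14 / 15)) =15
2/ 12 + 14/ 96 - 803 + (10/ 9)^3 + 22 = -9089939/ 11664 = -779.32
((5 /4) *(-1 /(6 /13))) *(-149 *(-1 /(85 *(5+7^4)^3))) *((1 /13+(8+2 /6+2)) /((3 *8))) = -30247 /204573574142208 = -0.00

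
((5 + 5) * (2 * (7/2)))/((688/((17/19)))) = 595/6536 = 0.09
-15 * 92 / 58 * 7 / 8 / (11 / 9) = -21735 / 1276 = -17.03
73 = 73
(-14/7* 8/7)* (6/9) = -32/21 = -1.52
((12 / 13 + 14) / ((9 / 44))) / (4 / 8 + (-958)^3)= -17072 / 205736991291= -0.00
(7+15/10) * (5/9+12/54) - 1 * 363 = -356.39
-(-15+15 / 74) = 1095 / 74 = 14.80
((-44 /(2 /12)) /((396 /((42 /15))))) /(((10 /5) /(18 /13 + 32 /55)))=-19684 /10725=-1.84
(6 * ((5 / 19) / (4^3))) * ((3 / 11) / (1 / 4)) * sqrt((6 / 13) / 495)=3 * sqrt(4290) / 239096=0.00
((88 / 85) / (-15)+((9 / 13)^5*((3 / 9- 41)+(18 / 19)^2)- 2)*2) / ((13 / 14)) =-39999920013536 / 2221659512475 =-18.00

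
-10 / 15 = -2 / 3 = -0.67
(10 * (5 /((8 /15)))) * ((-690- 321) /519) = -182.62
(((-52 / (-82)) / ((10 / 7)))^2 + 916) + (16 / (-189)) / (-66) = 240144676097 / 262109925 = 916.20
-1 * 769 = -769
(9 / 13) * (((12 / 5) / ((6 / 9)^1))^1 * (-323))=-52326 / 65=-805.02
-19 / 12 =-1.58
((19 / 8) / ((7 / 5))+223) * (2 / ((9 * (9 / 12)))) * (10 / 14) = 62915 / 1323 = 47.55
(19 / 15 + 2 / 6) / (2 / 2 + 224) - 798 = -897742 / 1125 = -797.99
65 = 65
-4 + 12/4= -1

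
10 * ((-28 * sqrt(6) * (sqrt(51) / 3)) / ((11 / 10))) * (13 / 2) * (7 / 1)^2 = -891800 * sqrt(34) / 11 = -472731.17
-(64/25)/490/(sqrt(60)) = -16*sqrt(15)/91875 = -0.00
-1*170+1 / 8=-1359 / 8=-169.88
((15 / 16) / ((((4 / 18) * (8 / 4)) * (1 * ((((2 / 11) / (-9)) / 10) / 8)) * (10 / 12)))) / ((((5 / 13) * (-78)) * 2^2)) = 2673 / 32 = 83.53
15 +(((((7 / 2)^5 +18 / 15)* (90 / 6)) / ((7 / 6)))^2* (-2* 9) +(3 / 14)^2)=-5171662614273 / 6272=-824563554.57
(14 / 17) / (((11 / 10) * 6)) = 70 / 561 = 0.12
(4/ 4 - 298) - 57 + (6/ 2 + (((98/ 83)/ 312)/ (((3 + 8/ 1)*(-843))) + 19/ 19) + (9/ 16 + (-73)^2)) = 2391520618577/ 480267216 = 4979.56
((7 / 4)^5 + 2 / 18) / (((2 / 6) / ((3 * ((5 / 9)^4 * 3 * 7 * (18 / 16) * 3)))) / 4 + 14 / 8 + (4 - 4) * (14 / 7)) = 666255625 / 70725888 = 9.42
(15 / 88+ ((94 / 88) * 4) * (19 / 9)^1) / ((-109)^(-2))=86481799 / 792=109194.19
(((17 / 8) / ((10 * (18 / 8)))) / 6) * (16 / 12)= 17 / 810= 0.02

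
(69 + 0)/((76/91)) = 82.62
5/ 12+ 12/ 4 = 41/ 12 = 3.42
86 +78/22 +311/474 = 470311/5214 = 90.20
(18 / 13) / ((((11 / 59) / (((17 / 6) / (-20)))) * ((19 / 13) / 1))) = -3009 / 4180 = -0.72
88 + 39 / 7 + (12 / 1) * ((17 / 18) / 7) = 1999 / 21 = 95.19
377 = 377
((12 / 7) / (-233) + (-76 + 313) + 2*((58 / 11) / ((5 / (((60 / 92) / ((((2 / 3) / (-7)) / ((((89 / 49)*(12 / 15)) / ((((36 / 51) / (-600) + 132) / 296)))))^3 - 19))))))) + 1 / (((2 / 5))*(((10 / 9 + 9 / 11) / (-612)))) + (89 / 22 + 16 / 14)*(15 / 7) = -221682343603139161266676986685121685 / 406757645938749807459314381475574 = -545.00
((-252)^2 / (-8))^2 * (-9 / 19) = -567106596 / 19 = -29847715.58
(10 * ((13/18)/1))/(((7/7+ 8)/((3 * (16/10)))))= 104/27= 3.85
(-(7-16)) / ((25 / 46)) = 16.56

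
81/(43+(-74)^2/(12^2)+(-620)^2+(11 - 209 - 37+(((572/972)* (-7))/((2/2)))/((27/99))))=236196/1120417373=0.00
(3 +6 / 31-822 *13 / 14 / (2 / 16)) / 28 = -217.97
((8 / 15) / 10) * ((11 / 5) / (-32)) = -11 / 3000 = -0.00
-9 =-9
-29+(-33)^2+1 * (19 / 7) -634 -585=-1094 / 7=-156.29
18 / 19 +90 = 1728 / 19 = 90.95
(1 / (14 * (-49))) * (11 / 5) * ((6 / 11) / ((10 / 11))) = -0.00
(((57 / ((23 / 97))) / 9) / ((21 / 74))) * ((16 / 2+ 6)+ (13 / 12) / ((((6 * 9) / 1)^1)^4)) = 97411758691411 / 73925568864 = 1317.70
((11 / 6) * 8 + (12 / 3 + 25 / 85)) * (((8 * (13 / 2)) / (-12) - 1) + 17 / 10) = -105403 / 1530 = -68.89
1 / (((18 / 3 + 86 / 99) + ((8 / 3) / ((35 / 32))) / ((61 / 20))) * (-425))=-42273 / 137764600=-0.00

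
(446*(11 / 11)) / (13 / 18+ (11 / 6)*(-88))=-2.78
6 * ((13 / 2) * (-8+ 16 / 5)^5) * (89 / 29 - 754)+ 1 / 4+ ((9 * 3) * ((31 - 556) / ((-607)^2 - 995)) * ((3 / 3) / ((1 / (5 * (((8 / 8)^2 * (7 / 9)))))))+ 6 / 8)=74622681.69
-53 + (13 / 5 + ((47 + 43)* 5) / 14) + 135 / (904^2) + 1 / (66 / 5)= -17160971467 / 943884480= -18.18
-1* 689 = -689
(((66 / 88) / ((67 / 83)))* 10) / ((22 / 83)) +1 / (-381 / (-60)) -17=6817773 / 374396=18.21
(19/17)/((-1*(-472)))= 19/8024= 0.00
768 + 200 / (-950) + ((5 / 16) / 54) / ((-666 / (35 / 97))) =814245671939 / 1060506432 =767.79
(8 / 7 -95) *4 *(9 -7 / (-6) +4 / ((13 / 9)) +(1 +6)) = -7484.51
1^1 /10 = 1 /10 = 0.10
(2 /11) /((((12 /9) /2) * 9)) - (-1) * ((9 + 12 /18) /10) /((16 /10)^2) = 1723 /4224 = 0.41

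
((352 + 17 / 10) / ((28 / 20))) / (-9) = -393 / 14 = -28.07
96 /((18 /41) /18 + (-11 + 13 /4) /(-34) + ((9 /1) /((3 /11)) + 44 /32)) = 2.77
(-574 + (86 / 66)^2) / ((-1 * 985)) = 623237 / 1072665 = 0.58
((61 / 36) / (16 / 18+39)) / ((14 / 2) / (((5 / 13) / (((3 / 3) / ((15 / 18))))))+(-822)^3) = -1525 / 19939298919144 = -0.00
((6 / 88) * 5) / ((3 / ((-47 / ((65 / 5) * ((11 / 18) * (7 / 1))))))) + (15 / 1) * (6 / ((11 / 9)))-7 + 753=18047917 / 22022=819.54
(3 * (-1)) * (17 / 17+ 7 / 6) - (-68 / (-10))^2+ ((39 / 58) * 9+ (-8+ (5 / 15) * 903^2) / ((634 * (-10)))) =-82330807 / 919300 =-89.56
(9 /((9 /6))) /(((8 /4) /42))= 126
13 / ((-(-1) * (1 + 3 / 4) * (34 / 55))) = 1430 / 119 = 12.02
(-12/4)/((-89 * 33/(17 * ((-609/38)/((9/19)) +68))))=3485/5874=0.59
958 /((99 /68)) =65144 /99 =658.02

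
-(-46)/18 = 23/9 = 2.56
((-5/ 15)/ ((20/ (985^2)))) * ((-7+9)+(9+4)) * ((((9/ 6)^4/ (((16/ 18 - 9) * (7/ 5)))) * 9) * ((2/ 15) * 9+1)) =70022108475/ 32704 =2141086.98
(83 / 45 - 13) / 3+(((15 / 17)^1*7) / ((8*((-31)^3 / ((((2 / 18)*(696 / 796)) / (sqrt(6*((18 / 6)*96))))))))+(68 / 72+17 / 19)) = -9641 / 5130 - 1015*sqrt(3) / 29025490464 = -1.88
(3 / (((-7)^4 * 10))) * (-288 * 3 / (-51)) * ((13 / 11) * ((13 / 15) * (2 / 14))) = 24336 / 78572725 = 0.00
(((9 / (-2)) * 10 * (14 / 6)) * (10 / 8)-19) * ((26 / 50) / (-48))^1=7813 / 4800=1.63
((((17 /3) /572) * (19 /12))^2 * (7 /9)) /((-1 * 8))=-730303 /30530193408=-0.00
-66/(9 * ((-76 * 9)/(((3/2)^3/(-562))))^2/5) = -165/58378078208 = -0.00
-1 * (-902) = 902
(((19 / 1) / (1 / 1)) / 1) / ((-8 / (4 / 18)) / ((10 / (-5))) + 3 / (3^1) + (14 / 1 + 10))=19 / 43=0.44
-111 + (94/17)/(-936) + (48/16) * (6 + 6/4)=-704153/7956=-88.51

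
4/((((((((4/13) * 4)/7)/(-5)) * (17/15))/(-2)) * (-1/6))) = -1204.41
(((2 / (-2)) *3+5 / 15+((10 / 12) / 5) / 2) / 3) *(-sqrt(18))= 31 *sqrt(2) / 12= 3.65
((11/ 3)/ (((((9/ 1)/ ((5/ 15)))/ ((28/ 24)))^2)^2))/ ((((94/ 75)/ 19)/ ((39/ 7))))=23298275/ 21580756128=0.00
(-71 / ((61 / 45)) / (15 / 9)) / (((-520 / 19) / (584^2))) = 391623.04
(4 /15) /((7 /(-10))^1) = -8 /21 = -0.38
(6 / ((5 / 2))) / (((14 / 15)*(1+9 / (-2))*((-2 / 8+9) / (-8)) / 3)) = 3456 / 1715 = 2.02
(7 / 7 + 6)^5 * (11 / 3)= 184877 / 3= 61625.67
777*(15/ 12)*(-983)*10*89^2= -151249712775/ 2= -75624856387.50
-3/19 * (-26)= 78/19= 4.11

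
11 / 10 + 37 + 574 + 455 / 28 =12567 / 20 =628.35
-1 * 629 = -629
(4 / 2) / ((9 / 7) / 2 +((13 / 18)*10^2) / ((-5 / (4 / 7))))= -36 / 137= -0.26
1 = 1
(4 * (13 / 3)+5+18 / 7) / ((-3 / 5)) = -2615 / 63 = -41.51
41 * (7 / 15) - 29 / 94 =26543 / 1410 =18.82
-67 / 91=-0.74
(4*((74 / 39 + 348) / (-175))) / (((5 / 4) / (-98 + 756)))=-20523584 / 4875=-4209.97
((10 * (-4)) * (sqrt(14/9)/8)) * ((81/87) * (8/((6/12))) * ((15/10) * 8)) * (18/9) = -17280 * sqrt(14)/29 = -2229.51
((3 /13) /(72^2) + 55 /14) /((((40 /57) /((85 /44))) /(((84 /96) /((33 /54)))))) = 199538741 /12886016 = 15.48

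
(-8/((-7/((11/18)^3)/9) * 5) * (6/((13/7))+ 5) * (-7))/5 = -142417/26325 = -5.41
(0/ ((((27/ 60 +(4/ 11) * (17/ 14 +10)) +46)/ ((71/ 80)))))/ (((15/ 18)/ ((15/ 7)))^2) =0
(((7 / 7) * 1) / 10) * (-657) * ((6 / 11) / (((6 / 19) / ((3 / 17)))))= -37449 / 1870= -20.03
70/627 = 0.11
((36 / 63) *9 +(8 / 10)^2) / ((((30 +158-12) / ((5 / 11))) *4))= 23 / 6160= 0.00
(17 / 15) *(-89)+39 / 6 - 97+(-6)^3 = -12221 / 30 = -407.37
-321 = -321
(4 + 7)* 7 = 77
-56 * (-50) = 2800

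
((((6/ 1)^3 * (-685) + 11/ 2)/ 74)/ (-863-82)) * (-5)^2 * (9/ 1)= 1479545/ 3108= 476.04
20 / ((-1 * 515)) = -4 / 103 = -0.04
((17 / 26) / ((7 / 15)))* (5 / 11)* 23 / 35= 5865 / 14014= 0.42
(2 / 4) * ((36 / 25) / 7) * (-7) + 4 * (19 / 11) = 1702 / 275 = 6.19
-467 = -467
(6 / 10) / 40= 3 / 200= 0.02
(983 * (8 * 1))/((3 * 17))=7864/51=154.20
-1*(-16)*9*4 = 576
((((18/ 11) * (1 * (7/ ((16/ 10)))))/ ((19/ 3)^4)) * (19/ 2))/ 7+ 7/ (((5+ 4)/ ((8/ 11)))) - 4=-18623675/ 5432328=-3.43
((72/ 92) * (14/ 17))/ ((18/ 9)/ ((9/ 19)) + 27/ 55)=124740/ 912203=0.14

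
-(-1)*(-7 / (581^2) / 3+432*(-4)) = -249988033 / 144669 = -1728.00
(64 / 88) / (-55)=-8 / 605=-0.01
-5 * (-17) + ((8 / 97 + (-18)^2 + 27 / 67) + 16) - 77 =2264807 / 6499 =348.49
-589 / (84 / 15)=-2945 / 28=-105.18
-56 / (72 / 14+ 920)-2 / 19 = -5100 / 30761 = -0.17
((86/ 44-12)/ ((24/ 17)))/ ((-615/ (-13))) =-48841/ 324720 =-0.15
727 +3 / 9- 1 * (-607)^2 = -1103165 / 3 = -367721.67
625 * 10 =6250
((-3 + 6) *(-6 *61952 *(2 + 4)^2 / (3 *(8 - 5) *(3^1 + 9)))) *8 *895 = -2661457920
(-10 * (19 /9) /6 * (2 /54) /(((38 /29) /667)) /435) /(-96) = 667 /419904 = 0.00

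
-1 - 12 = -13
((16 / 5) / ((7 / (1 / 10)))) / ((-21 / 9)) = -24 / 1225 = -0.02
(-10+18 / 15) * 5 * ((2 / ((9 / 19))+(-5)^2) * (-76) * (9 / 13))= 879472 / 13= 67651.69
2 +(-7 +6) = 1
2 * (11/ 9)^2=242/ 81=2.99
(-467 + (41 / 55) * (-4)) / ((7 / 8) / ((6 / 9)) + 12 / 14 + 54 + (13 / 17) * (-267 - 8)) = 49216496 / 16139915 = 3.05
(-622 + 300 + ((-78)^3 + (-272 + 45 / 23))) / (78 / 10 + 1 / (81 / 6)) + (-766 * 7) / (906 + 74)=-103281921817 / 1711430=-60348.32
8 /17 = 0.47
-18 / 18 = -1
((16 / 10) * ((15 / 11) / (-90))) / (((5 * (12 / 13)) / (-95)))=247 / 495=0.50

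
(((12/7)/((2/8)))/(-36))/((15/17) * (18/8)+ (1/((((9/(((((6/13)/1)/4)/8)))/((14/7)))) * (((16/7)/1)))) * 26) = -4352/46193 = -0.09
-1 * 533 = -533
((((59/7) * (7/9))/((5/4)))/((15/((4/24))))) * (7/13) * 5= 826/5265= 0.16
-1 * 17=-17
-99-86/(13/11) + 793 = 8076/13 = 621.23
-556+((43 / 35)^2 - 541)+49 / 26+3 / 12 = -69646777 / 63700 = -1093.36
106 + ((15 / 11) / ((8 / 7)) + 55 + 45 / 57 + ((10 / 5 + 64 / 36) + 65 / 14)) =18054937 / 105336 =171.40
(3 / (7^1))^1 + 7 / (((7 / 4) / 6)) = 171 / 7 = 24.43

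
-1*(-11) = 11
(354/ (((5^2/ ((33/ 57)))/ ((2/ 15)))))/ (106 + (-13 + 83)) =59/ 9500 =0.01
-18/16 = -9/8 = -1.12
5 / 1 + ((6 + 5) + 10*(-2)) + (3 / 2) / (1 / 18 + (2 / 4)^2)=10 / 11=0.91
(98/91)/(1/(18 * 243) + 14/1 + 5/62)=949158/12410333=0.08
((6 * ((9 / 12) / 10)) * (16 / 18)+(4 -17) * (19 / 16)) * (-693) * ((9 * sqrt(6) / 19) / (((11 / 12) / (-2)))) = -2046303 * sqrt(6) / 190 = -26381.04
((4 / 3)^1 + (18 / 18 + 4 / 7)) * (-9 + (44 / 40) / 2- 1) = -27.45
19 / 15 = 1.27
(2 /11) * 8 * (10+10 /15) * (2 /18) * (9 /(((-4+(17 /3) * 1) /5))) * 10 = 5120 /11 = 465.45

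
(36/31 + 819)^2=646430625/961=672664.54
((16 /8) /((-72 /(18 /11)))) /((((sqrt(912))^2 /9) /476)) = -357 /1672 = -0.21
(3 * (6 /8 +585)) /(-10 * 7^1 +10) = -2343 /80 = -29.29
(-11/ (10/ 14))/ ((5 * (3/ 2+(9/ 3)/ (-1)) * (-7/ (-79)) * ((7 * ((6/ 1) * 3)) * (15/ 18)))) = 1738/ 7875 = 0.22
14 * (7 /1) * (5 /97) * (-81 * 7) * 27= -7501410 /97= -77334.12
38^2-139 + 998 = 2303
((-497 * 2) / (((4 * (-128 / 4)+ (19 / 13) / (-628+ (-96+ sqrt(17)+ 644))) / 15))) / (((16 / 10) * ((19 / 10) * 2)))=6434448520500 / 335899519691-2422875 * sqrt(17) / 70715688356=19.16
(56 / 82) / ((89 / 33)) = 924 / 3649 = 0.25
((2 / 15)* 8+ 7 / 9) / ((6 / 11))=913 / 270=3.38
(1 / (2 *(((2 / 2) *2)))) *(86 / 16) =43 / 32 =1.34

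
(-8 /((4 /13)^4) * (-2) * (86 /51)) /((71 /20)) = 847.92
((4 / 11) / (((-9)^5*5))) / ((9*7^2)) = -4 / 1432233495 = -0.00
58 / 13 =4.46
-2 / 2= -1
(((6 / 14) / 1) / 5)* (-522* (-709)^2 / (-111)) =262399482 / 1295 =202625.08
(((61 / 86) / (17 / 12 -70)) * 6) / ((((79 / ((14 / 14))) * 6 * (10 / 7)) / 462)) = -591822 / 13978655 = -0.04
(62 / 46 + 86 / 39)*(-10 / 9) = -31870 / 8073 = -3.95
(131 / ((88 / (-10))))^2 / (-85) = -85805 / 32912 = -2.61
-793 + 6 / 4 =-1583 / 2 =-791.50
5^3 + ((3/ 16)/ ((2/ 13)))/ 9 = 12013/ 96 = 125.14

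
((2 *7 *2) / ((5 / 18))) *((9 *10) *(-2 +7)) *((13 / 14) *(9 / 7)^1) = 379080 / 7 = 54154.29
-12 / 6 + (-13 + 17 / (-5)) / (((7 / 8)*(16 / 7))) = -51 / 5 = -10.20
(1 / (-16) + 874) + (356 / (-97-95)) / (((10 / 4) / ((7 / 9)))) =1886459 / 2160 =873.36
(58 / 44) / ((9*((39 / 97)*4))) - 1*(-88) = 2720957 / 30888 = 88.09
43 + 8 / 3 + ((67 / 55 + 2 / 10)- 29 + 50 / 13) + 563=1254677 / 2145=584.93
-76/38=-2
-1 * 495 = -495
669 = 669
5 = 5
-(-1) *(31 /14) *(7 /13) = 31 /26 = 1.19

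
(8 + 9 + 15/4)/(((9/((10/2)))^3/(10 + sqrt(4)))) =10375/243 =42.70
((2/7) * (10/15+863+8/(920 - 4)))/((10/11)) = 1305359/4809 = 271.44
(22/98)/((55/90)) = 0.37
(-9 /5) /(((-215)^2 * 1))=-9 /231125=-0.00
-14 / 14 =-1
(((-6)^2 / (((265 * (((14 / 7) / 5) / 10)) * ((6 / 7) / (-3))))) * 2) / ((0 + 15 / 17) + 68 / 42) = -9.50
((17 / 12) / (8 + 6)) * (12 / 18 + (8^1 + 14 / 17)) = 121 / 126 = 0.96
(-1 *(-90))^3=729000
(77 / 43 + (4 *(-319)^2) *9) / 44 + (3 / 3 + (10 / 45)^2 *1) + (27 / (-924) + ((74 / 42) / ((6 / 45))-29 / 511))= 83273.22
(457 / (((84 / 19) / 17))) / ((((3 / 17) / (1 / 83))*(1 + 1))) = 2509387 / 41832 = 59.99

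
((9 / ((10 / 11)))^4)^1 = 96059601 / 10000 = 9605.96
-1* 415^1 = -415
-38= -38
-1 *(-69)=69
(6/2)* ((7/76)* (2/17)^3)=42/93347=0.00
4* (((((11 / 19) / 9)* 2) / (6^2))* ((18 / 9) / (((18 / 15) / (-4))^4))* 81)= 440000 / 1539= 285.90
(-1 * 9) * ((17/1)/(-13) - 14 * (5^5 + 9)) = 5133645/13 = 394895.77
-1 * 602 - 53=-655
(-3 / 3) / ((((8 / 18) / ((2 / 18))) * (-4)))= 1 / 16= 0.06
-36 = -36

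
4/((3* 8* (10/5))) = 1/12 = 0.08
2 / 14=1 / 7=0.14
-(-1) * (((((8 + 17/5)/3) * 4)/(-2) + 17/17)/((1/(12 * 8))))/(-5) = 3168/25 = 126.72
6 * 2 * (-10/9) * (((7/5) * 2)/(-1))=112/3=37.33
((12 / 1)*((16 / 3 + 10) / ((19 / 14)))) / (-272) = -161 / 323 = -0.50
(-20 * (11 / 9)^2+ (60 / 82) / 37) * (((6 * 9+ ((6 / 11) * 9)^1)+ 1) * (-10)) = 24176798900 / 1351647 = 17886.92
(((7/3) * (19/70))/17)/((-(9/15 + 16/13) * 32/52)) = -3211/97104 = -0.03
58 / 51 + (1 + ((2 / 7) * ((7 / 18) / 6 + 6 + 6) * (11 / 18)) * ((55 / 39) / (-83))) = 786823889 / 374417316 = 2.10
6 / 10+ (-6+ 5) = -2 / 5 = -0.40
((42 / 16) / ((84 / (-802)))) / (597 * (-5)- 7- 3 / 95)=38095 / 4547888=0.01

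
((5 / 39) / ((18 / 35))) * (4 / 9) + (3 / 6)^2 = 4559 / 12636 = 0.36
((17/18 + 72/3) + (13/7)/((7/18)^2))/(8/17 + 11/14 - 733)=-3906991/76802355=-0.05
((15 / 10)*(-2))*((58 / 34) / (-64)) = 87 / 1088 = 0.08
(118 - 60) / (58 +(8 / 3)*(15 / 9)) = 261 / 281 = 0.93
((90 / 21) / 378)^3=125 / 85766121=0.00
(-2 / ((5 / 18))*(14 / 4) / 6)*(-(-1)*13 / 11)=-273 / 55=-4.96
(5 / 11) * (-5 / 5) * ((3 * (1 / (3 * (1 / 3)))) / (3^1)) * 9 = -4.09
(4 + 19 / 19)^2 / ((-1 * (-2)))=25 / 2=12.50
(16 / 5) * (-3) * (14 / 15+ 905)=-217424 / 25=-8696.96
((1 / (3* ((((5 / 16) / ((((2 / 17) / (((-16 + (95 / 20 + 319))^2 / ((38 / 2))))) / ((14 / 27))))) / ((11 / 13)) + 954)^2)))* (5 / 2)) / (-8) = -0.00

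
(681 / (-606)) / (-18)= 227 / 3636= 0.06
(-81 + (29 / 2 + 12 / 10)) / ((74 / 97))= -63341 / 740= -85.60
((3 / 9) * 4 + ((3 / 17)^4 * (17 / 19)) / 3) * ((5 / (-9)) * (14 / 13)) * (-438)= 3816853180 / 10921599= 349.48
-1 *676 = -676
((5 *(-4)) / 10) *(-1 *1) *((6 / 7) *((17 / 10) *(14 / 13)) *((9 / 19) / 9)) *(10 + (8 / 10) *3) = 12648 / 6175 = 2.05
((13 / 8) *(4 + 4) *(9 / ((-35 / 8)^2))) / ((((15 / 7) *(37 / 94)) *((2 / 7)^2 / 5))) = 410592 / 925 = 443.88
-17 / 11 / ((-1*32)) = 17 / 352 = 0.05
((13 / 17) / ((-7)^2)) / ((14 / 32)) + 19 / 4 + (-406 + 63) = -7888511 / 23324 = -338.21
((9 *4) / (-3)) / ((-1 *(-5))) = -12 / 5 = -2.40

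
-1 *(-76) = 76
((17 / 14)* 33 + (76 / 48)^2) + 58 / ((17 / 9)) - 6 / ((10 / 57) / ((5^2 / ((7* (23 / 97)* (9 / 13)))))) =-264374783 / 394128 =-670.78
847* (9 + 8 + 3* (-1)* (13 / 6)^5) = -277162963 / 2592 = -106930.16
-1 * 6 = -6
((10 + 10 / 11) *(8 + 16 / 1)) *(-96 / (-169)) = 276480 / 1859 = 148.73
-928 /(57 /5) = -4640 /57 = -81.40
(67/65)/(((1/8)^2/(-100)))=-85760/13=-6596.92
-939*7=-6573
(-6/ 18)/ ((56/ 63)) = -3/ 8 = -0.38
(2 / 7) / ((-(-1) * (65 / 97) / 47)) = 9118 / 455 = 20.04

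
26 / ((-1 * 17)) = -26 / 17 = -1.53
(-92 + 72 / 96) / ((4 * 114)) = -0.20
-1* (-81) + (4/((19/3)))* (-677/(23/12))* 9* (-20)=17583237/437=40236.24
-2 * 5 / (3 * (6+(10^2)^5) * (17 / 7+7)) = -35 / 990000000594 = -0.00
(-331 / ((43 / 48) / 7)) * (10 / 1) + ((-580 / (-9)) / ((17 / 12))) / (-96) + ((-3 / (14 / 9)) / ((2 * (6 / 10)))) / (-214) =-1019619980165 / 39421368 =-25864.65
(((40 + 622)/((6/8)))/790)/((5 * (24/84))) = 4634/5925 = 0.78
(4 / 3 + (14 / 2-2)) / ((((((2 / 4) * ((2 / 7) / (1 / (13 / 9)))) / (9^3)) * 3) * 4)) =1864.56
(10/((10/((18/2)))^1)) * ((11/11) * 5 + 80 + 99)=1656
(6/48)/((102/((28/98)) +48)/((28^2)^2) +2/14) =76832/88213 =0.87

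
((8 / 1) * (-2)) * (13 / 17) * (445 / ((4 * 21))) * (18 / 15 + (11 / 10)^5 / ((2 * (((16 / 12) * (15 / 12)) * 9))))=-621648001 / 7650000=-81.26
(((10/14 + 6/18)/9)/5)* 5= 22/189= 0.12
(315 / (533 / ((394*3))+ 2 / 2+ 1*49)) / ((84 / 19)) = 168435 / 119266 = 1.41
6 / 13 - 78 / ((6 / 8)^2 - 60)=7310 / 4121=1.77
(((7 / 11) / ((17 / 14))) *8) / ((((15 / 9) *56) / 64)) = 2688 / 935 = 2.87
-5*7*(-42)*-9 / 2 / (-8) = 6615 / 8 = 826.88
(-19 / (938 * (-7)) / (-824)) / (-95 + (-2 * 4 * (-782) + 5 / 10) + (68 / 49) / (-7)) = -133 / 233345058824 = -0.00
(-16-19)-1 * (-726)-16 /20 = 3451 /5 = 690.20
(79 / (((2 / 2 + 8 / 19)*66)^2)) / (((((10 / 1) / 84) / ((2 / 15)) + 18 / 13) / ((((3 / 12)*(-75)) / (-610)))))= 12976145 / 107055382104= 0.00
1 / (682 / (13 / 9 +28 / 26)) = 295 / 79794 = 0.00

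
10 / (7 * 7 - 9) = 1 / 4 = 0.25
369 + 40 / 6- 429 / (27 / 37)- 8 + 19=-1811 / 9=-201.22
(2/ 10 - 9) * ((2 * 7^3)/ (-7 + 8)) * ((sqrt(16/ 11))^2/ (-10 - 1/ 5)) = 43904/ 51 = 860.86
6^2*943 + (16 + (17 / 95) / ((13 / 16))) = 41945812 / 1235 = 33964.22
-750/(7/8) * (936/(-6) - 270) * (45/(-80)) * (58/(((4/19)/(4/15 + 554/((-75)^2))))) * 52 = -37605921912/35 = -1074454911.77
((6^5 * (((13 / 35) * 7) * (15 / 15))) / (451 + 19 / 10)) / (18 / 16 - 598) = -1617408 / 21625975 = -0.07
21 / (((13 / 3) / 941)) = 59283 / 13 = 4560.23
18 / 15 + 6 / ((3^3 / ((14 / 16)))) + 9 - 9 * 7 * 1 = -9469 / 180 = -52.61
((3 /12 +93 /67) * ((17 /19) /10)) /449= 7463 /22863080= 0.00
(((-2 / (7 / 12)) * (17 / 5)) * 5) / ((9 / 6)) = -272 / 7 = -38.86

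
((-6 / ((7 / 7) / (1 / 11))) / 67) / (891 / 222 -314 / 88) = -888 / 48575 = -0.02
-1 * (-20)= 20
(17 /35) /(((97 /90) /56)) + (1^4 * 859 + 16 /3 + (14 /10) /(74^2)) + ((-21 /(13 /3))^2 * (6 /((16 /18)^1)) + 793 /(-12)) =440766832011 /448840340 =982.01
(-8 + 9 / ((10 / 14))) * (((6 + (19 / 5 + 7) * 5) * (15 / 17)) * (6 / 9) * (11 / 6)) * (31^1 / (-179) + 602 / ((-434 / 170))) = -6625822060 / 94333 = -70238.64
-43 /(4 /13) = -559 /4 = -139.75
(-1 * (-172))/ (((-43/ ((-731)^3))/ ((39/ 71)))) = 60936390996/ 71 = 858259028.11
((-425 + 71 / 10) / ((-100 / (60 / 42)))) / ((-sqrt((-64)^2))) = -597 / 6400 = -0.09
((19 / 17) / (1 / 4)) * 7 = 532 / 17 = 31.29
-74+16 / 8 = -72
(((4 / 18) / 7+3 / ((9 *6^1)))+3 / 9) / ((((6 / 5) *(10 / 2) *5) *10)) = 53 / 37800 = 0.00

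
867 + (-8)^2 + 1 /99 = 92170 /99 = 931.01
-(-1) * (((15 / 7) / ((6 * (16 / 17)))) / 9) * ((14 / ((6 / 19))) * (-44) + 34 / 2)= -493085 / 6048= -81.53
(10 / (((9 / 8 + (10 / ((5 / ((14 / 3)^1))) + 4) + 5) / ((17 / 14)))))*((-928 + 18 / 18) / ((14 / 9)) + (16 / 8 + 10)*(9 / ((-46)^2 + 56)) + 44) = -1426430220 / 4141823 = -344.40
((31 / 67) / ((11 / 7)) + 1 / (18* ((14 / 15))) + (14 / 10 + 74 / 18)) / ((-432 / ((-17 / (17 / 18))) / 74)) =201517651 / 11143440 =18.08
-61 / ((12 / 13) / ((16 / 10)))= -1586 / 15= -105.73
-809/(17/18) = -14562/17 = -856.59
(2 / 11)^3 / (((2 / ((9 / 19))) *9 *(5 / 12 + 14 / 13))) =0.00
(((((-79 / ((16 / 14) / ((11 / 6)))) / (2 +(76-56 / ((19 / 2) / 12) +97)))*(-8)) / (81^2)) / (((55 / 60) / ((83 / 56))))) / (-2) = -124583 / 103978728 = -0.00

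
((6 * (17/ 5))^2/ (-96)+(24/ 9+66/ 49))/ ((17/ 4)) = -9449/ 124950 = -0.08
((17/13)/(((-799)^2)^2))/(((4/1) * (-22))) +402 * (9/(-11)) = -9020697048516817/27426110429432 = -328.91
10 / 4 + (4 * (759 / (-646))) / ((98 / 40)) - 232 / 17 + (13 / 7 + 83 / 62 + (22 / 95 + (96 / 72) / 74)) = -2619519244 / 272303535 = -9.62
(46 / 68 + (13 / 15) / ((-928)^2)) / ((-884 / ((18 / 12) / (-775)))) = 148554461 / 100299516928000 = 0.00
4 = 4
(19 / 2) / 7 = 19 / 14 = 1.36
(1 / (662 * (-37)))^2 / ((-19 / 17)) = -17 / 11399164684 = -0.00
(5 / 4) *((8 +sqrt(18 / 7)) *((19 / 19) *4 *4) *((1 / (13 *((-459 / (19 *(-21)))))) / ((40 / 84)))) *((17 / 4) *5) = 665 *sqrt(14) / 26 +18620 / 39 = 573.14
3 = 3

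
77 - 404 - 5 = -332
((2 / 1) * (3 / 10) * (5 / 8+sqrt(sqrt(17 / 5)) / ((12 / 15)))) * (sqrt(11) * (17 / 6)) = 17 * sqrt(11) * (5+2 * 17^(1 / 4) * 5^(3 / 4)) / 80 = 13.09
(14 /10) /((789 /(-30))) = -14 /263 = -0.05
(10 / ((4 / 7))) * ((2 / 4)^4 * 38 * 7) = 4655 / 16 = 290.94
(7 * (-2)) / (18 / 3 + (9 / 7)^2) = -686 / 375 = -1.83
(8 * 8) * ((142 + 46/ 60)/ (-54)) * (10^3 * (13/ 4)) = -44543200/ 81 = -549916.05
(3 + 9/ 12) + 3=27/ 4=6.75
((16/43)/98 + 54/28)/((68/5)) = 0.14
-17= -17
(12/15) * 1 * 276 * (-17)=-18768/5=-3753.60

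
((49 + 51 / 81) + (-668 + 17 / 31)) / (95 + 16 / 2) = -517117 / 86211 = -6.00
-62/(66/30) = -310/11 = -28.18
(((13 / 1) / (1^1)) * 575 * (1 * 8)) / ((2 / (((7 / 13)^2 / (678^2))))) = 28175 / 1493973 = 0.02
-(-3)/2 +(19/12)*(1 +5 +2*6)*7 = 201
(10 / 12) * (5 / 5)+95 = 575 / 6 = 95.83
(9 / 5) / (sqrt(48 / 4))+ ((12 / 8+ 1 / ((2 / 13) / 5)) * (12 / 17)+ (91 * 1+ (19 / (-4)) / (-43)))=3 * sqrt(3) / 10+ 19799 / 172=115.63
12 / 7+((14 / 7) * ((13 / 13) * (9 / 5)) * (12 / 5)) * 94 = 142428 / 175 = 813.87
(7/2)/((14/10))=5/2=2.50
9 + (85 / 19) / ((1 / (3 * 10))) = 2721 / 19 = 143.21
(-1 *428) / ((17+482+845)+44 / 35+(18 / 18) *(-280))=-0.40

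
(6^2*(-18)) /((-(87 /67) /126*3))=607824 /29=20959.45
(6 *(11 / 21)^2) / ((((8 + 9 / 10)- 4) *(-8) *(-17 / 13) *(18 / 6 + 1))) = 7865 / 979608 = 0.01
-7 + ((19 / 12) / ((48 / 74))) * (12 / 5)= -137 / 120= -1.14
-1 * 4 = -4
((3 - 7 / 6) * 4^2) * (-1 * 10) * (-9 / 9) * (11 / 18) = 4840 / 27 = 179.26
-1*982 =-982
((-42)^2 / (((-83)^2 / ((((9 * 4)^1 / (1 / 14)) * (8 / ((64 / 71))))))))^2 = 62257970298384 / 47458321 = 1311845.19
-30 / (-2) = 15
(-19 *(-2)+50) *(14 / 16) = 77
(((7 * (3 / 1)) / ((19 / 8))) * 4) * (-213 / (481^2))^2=30487968 / 1017030334099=0.00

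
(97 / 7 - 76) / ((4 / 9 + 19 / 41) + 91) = -160515 / 237398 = -0.68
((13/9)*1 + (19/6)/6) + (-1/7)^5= 1193261/605052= 1.97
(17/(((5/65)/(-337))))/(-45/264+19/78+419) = -255605064/1438259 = -177.72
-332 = -332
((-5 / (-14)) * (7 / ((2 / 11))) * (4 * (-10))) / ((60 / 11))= -605 / 6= -100.83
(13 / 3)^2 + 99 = 1060 / 9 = 117.78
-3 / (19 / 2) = -6 / 19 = -0.32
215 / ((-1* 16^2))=-215 / 256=-0.84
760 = 760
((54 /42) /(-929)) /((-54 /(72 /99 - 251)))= -2753 /429198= -0.01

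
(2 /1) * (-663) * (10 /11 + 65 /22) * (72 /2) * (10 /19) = -97070.81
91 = 91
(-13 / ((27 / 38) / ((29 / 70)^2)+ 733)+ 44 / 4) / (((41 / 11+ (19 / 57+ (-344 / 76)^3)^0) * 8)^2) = 1956548825 / 254798071424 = 0.01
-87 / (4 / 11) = -957 / 4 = -239.25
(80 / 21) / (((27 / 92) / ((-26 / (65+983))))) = -23920 / 74277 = -0.32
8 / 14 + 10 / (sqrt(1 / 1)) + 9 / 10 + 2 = 13.47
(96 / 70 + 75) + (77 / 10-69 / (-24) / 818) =3851305 / 45808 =84.07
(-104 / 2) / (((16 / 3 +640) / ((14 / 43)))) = -273 / 10406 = -0.03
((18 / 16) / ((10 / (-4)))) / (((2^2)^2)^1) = -9 / 320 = -0.03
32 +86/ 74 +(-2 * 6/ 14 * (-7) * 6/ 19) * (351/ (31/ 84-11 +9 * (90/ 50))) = 250892547/ 1644317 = 152.58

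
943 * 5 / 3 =4715 / 3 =1571.67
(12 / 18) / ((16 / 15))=5 / 8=0.62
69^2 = 4761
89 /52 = 1.71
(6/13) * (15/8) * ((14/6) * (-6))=-315/26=-12.12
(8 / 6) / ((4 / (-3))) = -1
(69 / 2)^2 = 4761 / 4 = 1190.25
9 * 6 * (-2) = -108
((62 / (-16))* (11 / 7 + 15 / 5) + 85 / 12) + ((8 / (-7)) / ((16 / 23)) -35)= -47.27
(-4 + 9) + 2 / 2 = 6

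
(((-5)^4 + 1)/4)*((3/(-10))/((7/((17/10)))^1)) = -15963/1400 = -11.40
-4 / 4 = -1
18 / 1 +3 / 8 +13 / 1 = 251 / 8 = 31.38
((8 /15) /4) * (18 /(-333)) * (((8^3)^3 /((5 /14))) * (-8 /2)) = 10834151.74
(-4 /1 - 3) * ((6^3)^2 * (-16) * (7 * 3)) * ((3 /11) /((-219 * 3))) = -36578304 /803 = -45552.06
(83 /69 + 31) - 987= -65881 /69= -954.80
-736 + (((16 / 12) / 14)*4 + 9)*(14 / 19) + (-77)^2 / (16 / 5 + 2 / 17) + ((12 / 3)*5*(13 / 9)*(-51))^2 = 34909017049 / 16074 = 2171769.13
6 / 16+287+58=2763 / 8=345.38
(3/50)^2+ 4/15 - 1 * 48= -357973/7500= -47.73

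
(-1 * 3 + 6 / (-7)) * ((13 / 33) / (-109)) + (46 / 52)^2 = 4518989 / 5673668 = 0.80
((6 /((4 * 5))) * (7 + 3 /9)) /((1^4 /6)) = 13.20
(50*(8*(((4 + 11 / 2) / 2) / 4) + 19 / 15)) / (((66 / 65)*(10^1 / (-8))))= -41990 / 99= -424.14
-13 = -13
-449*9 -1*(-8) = -4033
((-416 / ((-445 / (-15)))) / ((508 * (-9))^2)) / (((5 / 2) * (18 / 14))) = -364 / 1744109415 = -0.00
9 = 9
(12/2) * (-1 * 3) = -18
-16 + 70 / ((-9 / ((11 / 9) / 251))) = -326066 / 20331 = -16.04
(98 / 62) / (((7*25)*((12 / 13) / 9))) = 273 / 3100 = 0.09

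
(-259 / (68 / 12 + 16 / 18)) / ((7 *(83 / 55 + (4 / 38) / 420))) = -2923074 / 781691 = -3.74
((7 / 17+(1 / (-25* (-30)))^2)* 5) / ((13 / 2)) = 3937517 / 12431250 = 0.32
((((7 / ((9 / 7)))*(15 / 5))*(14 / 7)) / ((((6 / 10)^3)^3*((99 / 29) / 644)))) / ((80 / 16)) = 714940625000 / 5845851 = 122298.81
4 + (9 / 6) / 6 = 4.25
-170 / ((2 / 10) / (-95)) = 80750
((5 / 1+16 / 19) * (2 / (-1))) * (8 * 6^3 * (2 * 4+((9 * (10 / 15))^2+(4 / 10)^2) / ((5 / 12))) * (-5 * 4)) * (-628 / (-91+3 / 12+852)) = -15222995877888 / 482125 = -31574790.52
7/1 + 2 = 9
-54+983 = 929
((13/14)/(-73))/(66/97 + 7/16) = -10088/886585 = -0.01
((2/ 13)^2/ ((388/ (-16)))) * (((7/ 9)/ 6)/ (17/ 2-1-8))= 112/ 442611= 0.00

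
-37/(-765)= 37/765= 0.05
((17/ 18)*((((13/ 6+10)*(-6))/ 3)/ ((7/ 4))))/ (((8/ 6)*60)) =-1241/ 7560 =-0.16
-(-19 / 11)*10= 190 / 11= 17.27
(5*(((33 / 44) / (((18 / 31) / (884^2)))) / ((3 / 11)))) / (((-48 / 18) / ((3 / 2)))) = -83273905 / 8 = -10409238.12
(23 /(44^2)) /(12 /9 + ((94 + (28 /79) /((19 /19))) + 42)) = 0.00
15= 15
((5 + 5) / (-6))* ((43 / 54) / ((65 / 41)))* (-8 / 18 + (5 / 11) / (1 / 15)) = -1112453 / 208494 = -5.34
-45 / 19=-2.37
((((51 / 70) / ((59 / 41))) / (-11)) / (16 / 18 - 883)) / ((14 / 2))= 1107 / 148510670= 0.00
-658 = -658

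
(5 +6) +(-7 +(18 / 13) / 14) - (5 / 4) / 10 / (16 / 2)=23781 / 5824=4.08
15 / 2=7.50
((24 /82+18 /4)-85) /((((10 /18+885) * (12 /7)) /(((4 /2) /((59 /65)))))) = -1795521 /15423544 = -0.12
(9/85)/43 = 9/3655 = 0.00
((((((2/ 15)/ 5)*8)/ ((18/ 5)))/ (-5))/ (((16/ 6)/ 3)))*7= -7/ 75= -0.09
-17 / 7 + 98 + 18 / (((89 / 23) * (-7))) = 59127 / 623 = 94.91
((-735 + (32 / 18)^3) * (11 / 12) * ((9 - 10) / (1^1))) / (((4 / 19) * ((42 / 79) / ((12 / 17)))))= 8779212409 / 2082024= 4216.67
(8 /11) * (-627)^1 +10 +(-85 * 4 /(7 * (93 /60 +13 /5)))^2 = -104312206 /337561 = -309.02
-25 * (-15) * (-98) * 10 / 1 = -367500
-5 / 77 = -0.06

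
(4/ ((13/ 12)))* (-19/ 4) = -228/ 13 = -17.54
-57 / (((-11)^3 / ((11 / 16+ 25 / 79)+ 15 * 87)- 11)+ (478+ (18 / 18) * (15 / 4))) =-376379892 / 3101706151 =-0.12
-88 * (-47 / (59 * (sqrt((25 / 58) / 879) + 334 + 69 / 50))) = 88398434137200 / 422915119920059 - 25850000 * sqrt(50982) / 422915119920059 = 0.21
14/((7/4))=8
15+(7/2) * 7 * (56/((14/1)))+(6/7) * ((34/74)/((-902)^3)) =113.00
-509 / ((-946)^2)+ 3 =2684239 / 894916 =3.00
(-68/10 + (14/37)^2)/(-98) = 22783/335405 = 0.07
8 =8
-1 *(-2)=2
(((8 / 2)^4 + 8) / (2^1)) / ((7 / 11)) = 1452 / 7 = 207.43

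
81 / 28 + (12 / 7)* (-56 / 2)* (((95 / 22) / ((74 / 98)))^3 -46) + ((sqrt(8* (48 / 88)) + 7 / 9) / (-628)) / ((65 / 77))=-293271762742847716 / 43344778321845 -7* sqrt(33) / 10205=-6766.03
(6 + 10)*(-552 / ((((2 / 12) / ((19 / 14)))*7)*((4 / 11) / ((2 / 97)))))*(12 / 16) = -2076624 / 4753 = -436.91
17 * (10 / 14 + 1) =204 / 7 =29.14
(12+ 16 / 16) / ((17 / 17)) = 13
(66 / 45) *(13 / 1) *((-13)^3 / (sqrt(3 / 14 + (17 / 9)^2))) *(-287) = 541002462 *sqrt(60046) / 21445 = 6181804.01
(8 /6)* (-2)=-8 /3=-2.67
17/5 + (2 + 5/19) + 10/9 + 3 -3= 5792/855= 6.77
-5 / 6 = -0.83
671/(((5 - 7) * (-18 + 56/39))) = 26169/1292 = 20.25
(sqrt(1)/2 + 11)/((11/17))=391/22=17.77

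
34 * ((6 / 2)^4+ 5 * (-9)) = 1224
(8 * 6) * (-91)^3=-36171408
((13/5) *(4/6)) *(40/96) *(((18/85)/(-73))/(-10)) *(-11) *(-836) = 59774/31025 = 1.93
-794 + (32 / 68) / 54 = -364442 / 459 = -793.99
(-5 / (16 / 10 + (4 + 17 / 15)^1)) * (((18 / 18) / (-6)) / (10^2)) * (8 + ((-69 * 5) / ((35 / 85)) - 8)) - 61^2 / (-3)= 21028381 / 16968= 1239.30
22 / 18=11 / 9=1.22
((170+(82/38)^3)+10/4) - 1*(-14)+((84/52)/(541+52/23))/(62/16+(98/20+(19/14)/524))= 95924079448785/488042556118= 196.55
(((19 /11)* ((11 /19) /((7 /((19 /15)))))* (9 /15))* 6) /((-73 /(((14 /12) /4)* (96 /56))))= -57 /12775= -0.00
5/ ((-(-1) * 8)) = 5/ 8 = 0.62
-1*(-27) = 27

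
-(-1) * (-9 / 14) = -9 / 14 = -0.64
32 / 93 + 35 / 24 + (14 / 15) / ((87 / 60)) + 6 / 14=434167 / 151032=2.87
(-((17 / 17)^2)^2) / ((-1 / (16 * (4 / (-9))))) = -64 / 9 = -7.11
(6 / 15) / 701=2 / 3505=0.00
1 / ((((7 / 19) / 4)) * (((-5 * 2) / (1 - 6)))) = 38 / 7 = 5.43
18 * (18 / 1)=324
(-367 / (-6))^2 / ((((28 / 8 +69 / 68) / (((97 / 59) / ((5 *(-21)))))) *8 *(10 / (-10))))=1.62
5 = 5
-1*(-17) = 17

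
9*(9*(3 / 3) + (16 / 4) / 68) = 1386 / 17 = 81.53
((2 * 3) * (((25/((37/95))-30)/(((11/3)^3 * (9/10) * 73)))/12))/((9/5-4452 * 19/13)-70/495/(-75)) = -658125/811099930861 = -0.00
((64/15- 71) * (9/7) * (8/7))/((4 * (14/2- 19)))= 143/70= 2.04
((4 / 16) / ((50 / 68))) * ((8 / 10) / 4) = 17 / 250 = 0.07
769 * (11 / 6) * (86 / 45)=363737 / 135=2694.35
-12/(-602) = 6/301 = 0.02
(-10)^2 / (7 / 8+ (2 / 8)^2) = 320 / 3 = 106.67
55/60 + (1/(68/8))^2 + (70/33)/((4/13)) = 298487/38148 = 7.82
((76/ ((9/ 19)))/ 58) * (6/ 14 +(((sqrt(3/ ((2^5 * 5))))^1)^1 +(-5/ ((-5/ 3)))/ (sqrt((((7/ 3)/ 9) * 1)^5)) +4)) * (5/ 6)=361 * sqrt(30)/ 6264 +55955/ 5481 +438615 * sqrt(21)/ 9947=212.59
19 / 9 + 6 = 73 / 9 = 8.11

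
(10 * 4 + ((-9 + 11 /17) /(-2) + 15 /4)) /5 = 3259 /340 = 9.59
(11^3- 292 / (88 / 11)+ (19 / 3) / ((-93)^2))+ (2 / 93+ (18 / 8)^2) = 539525203 / 415152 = 1299.58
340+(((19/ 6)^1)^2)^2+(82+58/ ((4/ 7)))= 808777/ 1296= 624.06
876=876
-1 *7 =-7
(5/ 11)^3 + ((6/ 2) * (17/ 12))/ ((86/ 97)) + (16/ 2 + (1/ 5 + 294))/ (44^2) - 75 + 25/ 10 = -308858507/ 4578640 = -67.46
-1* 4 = -4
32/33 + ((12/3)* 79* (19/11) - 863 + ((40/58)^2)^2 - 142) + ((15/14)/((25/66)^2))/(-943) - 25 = -9301805464647032/19258642759125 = -482.99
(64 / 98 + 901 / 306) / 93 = 3173 / 82026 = 0.04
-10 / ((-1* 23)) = 10 / 23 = 0.43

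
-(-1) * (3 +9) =12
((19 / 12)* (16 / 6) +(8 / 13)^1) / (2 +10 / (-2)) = -566 / 351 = -1.61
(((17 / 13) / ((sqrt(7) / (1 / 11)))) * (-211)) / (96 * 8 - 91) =-3587 * sqrt(7) / 677677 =-0.01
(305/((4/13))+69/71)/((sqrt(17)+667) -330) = 2.91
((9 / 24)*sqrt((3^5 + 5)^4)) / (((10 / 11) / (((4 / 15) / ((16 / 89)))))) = 940819 / 25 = 37632.76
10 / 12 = 5 / 6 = 0.83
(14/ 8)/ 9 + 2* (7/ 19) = 637/ 684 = 0.93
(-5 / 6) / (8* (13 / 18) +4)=-15 / 176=-0.09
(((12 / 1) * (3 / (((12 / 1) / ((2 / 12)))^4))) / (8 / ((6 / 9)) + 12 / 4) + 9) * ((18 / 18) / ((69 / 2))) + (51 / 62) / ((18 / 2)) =183418937 / 520680960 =0.35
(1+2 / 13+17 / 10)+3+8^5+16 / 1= 4262681 / 130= 32789.85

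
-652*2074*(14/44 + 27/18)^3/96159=-84.52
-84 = -84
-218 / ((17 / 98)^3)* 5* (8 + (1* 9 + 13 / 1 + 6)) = -36932374080 / 4913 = -7517275.41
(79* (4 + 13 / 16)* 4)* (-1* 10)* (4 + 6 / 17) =-66197.35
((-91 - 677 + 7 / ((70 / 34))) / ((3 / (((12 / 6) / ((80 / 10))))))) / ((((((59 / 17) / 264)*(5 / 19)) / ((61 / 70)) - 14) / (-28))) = -3314281036 / 26000585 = -127.47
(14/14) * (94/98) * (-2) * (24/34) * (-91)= 123.23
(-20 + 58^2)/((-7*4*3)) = -836/21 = -39.81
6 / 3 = 2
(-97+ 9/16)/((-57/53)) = 81779/912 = 89.67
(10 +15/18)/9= 65/54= 1.20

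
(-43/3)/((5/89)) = -3827/15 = -255.13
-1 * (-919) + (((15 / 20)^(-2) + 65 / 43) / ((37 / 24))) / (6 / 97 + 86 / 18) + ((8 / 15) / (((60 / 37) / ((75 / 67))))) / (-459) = 570202429691221 / 620162691525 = 919.44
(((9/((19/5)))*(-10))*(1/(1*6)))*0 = 0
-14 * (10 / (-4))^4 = -4375 / 8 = -546.88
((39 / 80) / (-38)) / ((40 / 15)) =-117 / 24320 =-0.00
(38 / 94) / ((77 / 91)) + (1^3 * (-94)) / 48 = -18371 / 12408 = -1.48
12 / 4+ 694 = 697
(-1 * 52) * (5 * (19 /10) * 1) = -494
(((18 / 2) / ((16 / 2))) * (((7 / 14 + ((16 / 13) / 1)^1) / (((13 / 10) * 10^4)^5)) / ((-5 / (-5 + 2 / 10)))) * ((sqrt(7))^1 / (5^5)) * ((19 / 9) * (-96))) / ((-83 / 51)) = 78489 * sqrt(7) / 391235495117187500000000000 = 0.00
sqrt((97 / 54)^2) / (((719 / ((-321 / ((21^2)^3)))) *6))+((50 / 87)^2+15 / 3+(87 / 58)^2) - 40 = -90791141866840561 / 2800492503128586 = -32.42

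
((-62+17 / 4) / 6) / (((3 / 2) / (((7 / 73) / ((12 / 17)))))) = -9163 / 10512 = -0.87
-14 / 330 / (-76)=7 / 12540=0.00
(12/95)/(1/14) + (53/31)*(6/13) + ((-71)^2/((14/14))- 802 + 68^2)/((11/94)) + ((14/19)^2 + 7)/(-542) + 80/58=75742.29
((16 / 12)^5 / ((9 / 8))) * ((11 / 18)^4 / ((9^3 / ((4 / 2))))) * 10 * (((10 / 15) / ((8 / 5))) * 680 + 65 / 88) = 127767481600 / 31381059609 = 4.07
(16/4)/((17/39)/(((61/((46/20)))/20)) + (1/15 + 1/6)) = 31720/4457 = 7.12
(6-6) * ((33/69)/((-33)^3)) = 0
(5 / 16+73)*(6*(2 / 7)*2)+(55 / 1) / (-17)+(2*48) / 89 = 5278565 / 21182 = 249.20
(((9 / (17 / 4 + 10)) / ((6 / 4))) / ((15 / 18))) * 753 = 36144 / 95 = 380.46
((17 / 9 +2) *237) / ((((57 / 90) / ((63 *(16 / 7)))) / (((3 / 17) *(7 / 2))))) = 41806800 / 323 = 129432.82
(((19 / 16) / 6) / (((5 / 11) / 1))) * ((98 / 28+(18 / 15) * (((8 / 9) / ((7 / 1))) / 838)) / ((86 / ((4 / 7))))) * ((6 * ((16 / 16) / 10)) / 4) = 64368029 / 42375984000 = 0.00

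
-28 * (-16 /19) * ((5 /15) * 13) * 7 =40768 /57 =715.23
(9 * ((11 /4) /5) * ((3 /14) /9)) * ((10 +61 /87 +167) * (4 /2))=8503 /203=41.89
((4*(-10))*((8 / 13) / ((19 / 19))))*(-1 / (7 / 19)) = 6080 / 91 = 66.81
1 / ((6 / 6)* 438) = 1 / 438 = 0.00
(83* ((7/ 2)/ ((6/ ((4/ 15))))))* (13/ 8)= 7553/ 360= 20.98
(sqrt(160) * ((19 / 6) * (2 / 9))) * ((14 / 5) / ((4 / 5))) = 266 * sqrt(10) / 27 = 31.15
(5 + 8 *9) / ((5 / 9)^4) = 505197 / 625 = 808.32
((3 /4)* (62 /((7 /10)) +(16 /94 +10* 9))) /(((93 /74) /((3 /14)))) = 22.86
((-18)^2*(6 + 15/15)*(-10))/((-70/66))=21384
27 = 27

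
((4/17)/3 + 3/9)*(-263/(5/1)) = -1841/85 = -21.66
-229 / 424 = -0.54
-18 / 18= -1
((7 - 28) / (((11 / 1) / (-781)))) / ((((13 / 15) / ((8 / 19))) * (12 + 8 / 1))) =8946 / 247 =36.22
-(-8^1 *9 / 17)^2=-5184 / 289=-17.94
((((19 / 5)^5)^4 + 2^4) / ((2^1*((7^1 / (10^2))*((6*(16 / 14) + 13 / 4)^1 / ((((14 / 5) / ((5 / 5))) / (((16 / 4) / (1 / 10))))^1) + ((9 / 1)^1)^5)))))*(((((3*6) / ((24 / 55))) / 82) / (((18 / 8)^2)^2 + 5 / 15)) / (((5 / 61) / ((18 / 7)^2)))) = 1176798324945031728883582475491776 / 15829042059581756591796875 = 74344254.09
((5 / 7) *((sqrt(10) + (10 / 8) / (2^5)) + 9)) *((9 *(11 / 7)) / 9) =55 *sqrt(10) / 49 + 63635 / 6272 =13.70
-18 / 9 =-2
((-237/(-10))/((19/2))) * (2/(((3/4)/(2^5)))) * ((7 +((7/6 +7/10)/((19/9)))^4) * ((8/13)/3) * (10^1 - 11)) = -100301576947712/301774565625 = -332.37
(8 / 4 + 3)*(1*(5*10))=250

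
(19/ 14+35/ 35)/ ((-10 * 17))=-0.01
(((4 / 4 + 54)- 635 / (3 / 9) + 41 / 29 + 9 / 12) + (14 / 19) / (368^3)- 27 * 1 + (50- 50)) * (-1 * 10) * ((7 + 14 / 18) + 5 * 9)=989496.89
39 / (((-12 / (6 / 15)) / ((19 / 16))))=-1.54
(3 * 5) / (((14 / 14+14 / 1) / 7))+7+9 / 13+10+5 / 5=334 / 13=25.69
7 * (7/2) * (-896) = -21952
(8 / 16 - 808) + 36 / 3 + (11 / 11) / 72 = -57275 / 72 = -795.49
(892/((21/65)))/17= 57980/357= 162.41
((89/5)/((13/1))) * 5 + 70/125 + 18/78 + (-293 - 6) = -94693/325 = -291.36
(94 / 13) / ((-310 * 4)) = -0.01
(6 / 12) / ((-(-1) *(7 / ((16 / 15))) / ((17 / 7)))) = 136 / 735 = 0.19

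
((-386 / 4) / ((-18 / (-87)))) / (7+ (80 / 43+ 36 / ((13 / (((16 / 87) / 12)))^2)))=-102618985677 / 1949452372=-52.64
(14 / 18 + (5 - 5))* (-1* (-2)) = 14 / 9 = 1.56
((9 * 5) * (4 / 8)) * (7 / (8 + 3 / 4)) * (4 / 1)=72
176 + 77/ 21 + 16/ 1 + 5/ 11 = 196.12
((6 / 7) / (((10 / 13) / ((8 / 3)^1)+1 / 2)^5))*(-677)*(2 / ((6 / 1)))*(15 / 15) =-634.77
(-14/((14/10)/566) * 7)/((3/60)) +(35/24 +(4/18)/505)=-28811610959/36360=-792398.54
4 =4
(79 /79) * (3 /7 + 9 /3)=24 /7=3.43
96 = 96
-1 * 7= -7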